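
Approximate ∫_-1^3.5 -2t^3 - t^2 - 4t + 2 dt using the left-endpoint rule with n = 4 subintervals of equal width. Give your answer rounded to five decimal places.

-44.91211

Δt = (3.5 − (-1))/4 = 1.125.
Left endpoints: -1, 0.125, 1.25, 2.375.
f(-1) = 7, f(0.125) = 1.48046875, f(1.25) = -8.46875, f(2.375) = -39.93359375.
Sum = Δt · [f(-1) + f(0.125) + f(1.25) + f(2.375)].
Sum ≈ -44.91211.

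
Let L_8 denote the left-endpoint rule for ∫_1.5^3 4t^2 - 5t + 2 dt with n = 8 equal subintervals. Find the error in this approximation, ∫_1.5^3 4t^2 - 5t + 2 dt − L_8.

Exact integral: ∫_1.5^3 f(t) dt = 17.625.
L_8 = 15.83203125.
Error = 17.625 − 15.83203125 = 1.79296875.

1.79296875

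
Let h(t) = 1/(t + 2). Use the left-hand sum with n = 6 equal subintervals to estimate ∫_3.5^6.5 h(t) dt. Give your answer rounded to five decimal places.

0.45176

Δt = (6.5 − 3.5)/6 = 0.5.
Left endpoints: 3.5, 4, 4.5, 5, 5.5, 6.
h(3.5) = 2/11, h(4) = 1/6, h(4.5) = 2/13, h(5) = 1/7, h(5.5) = 2/15, h(6) = 0.125.
Sum = Δt · [h(3.5) + h(4) + h(4.5) + ...].
Sum ≈ 0.45176.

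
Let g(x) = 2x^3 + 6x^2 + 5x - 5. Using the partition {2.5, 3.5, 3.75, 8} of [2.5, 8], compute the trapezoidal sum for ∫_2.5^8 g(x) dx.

Subinterval widths: 1, 0.25, 4.25.
g(2.5) = 76.25, g(3.5) = 171.75, g(3.75) = 203.59375, g(8) = 1443.
On each subinterval the trapezoid contributes (Δx_i/2)·[g(x_{i-1}) + g(x_i)].
Sum = 3669.9296875.

3669.9296875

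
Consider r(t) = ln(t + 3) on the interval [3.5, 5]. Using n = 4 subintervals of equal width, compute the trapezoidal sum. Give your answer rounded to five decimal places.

2.96848

Δt = (5 − 3.5)/4 = 0.375.
r(3.5) ≈ 1.87180, r(3.875) ≈ 1.92789, r(4.25) ≈ 1.98100, r(4.625) ≈ 2.03143, r(5) ≈ 2.07944.
T_4 = (Δt/2)·[r(t_0) + 2r(t_1) + 2r(t_2) + 2r(t_3) + r(t_4)].
Sum ≈ 2.96848.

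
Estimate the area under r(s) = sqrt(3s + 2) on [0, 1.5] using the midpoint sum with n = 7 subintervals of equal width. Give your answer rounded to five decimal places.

Δs = (1.5 − 0)/7 = 3/14.
Midpoints: 3/28, 9/28, 15/28, 0.75, 27/28, 33/28, 39/28.
r(3/28) ≈ 1.52362, r(9/28) ≈ 1.72171, r(15/28) ≈ 1.89925, r(0.75) ≈ 2.06155, r(27/28) ≈ 2.21198, r(33/28) ≈ 2.35281, r(39/28) ≈ 2.48567.
Sum = Δs · [r(3/28) + r(9/28) + r(15/28) + ...].
Sum ≈ 3.05499.

3.05499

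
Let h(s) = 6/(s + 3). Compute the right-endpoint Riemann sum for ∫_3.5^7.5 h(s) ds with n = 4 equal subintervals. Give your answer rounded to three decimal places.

2.709

Δs = (7.5 − 3.5)/4 = 1.
Right endpoints: 4.5, 5.5, 6.5, 7.5.
h(4.5) = 0.8, h(5.5) = 12/17, h(6.5) = 12/19, h(7.5) = 4/7.
Sum = Δs · [h(4.5) + h(5.5) + h(6.5) + h(7.5)].
Sum ≈ 2.709.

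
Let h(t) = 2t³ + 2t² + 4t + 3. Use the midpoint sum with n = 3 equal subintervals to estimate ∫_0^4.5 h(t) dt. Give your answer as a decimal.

306.703125

Δt = (4.5 − 0)/3 = 1.5.
Midpoints: 0.75, 2.25, 3.75.
h(0.75) = 7.96875, h(2.25) = 44.90625, h(3.75) = 151.59375.
Sum = Δt · [h(0.75) + h(2.25) + h(3.75)].
Sum = 306.703125.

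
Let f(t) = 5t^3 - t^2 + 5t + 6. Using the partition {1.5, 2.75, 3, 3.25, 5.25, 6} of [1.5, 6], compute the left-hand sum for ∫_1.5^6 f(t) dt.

1013.7578125

Subinterval widths: 1.25, 0.25, 0.25, 2, 0.75.
Left endpoints: 1.5, 2.75, 3, 3.25, 5.25.
f(1.5) = 28.125, f(2.75) = 116.171875, f(3) = 147, f(3.25) = 183.328125, f(5.25) = 728.203125.
Sum = Σ Δt_i · f(t_i).
Sum = 1013.7578125.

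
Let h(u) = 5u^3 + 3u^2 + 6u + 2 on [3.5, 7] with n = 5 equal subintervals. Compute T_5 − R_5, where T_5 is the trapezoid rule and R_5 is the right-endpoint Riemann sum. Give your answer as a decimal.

T_5 = 3254.41375.
R_5 = 3825.57.
T_5 − R_5 = -571.15625.

-571.15625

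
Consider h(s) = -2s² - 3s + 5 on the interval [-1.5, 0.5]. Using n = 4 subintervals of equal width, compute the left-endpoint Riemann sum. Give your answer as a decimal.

11

Δs = (0.5 − (-1.5))/4 = 0.5.
Left endpoints: -1.5, -1, -0.5, 0.
h(-1.5) = 5, h(-1) = 6, h(-0.5) = 6, h(0) = 5.
Sum = Δs · [h(-1.5) + h(-1) + h(-0.5) + h(0)].
Sum = 11.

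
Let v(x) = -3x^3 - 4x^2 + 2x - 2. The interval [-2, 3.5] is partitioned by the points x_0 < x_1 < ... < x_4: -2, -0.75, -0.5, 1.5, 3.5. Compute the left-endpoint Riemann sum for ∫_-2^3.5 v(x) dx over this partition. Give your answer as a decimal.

Subinterval widths: 1.25, 0.25, 2, 2.
Left endpoints: -2, -0.75, -0.5, 1.5.
v(-2) = 2, v(-0.75) = -4.484375, v(-0.5) = -3.625, v(1.5) = -18.125.
Sum = Σ Δx_i · v(x_i).
Sum = -42.12109375.

-42.12109375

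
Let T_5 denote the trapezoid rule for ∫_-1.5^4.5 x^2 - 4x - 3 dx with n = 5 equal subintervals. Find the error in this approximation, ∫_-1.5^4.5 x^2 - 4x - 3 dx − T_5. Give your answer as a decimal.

Exact integral: ∫_-1.5^4.5 f(x) dx = -22.5.
T_5 = -21.06.
Error = -22.5 − (-21.06) = -1.44.

-1.44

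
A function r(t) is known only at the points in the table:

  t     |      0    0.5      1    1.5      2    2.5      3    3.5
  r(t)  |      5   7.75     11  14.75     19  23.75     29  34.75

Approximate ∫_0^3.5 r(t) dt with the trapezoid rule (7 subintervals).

Δt = 0.5.
T_7 = (0.5/2)·[5 + 2·7.75 + 2·11 + 2·14.75 + 2·19 + 2·23.75 + 2·29 + 34.75] = 62.5625.

62.5625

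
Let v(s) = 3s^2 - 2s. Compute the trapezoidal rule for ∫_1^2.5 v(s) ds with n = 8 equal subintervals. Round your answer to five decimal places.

9.40137

Δs = (2.5 − 1)/8 = 0.1875.
v(1) = 1, v(1.1875) = 1.85546875, v(1.375) = 2.921875, v(1.5625) = 4.19921875, v(1.75) = 5.6875, v(1.9375) = 7.38671875, v(2.125) = 9.296875, v(2.3125) = 11.41796875, v(2.5) = 13.75.
T_8 = (Δs/2)·[v(s_0) + 2v(s_1) + ... + 2v(s_{7}) + v(s_8)].
Sum ≈ 9.40137.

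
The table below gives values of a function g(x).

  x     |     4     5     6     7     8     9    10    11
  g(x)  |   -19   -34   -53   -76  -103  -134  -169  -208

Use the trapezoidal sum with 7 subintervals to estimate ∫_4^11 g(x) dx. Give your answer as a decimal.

Δx = 1.
T_7 = (1/2)·[(-19) + 2·(-34) + 2·(-53) + 2·(-76) + 2·(-103) + 2·(-134) + 2·(-169) + (-208)] = -682.5.

-682.5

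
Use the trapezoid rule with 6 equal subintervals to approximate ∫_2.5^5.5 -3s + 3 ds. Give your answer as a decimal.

Δs = (5.5 − 2.5)/6 = 0.5.
f(2.5) = -4.5, f(3) = -6, f(3.5) = -7.5, f(4) = -9, f(4.5) = -10.5, f(5) = -12, f(5.5) = -13.5.
T_6 = (Δs/2)·[f(s_0) + 2f(s_1) + ... + 2f(s_{5}) + f(s_6)].
Sum = -27.

-27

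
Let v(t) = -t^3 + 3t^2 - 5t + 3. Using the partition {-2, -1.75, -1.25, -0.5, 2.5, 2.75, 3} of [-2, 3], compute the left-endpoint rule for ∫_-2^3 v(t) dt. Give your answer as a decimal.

Subinterval widths: 0.25, 0.5, 0.75, 3, 0.25, 0.25.
Left endpoints: -2, -1.75, -1.25, -0.5, 2.5, 2.75.
v(-2) = 33, v(-1.75) = 26.296875, v(-1.25) = 15.890625, v(-0.5) = 6.375, v(2.5) = -6.375, v(2.75) = -8.859375.
Sum = Σ Δt_i · v(t_i).
Sum = 48.6328125.

48.6328125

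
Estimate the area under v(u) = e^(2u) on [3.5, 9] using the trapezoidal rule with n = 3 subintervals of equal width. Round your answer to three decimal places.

Δu = (9 − 3.5)/3 = 11/6.
v(3.5) ≈ 1096.633, v(16/3) ≈ 42901.697, v(43/6) ≈ 1678369.481, v(9) ≈ 65659969.137.
T_3 = (Δu/2)·[v(u_0) + 2v(u_1) + 2v(u_2) + v(u_3)].
Sum ≈ 63344974.117.

63344974.117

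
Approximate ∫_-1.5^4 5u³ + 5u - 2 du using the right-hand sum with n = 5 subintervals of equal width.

558.25

Δu = (4 − (-1.5))/5 = 1.1.
Right endpoints: -0.4, 0.7, 1.8, 2.9, 4.
f(-0.4) = -4.32, f(0.7) = 3.215, f(1.8) = 36.16, f(2.9) = 134.445, f(4) = 338.
Sum = Δu · [f(-0.4) + f(0.7) + f(1.8) + f(2.9) + f(4)].
Sum = 558.25.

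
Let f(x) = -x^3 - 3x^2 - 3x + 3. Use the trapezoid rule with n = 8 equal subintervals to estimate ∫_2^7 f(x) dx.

Δx = (7 − 2)/8 = 0.625.
f(2) = -23, f(2.625) = -22341/512, f(3.25) = -72.765625, f(3.875) = -57271/512, f(4.5) = -162.375, f(5.125) = -115601/512, f(5.75) = -303.546875, f(6.375) = -203331/512, f(7) = -508.
T_8 = (Δx/2)·[f(x_0) + 2f(x_1) + ... + 2f(x_{7}) + f(x_8)].
Sum = -989.12109375.

-989.12109375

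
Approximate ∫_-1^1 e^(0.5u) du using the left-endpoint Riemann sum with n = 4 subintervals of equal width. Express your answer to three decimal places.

Δu = (1 − (-1))/4 = 0.5.
Left endpoints: -1, -0.5, 0, 0.5.
f(-1) ≈ 0.607, f(-0.5) ≈ 0.779, f(0) ≈ 1.000, f(0.5) ≈ 1.284.
Sum = Δu · [f(-1) + f(-0.5) + f(0) + f(0.5)].
Sum ≈ 1.835.

1.835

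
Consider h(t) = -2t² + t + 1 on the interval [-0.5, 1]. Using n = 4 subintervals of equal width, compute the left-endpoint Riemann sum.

1.0546875

Δt = (1 − (-0.5))/4 = 0.375.
Left endpoints: -0.5, -0.125, 0.25, 0.625.
h(-0.5) = 0, h(-0.125) = 0.84375, h(0.25) = 1.125, h(0.625) = 0.84375.
Sum = Δt · [h(-0.5) + h(-0.125) + h(0.25) + h(0.625)].
Sum = 1.0546875.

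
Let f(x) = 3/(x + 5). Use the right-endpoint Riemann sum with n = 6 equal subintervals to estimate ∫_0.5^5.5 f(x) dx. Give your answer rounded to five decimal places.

1.83581

Δx = (5.5 − 0.5)/6 = 5/6.
Right endpoints: 4/3, 13/6, 3, 23/6, 14/3, 5.5.
f(4/3) = 9/19, f(13/6) = 18/43, f(3) = 0.375, f(23/6) = 18/53, f(14/3) = 9/29, f(5.5) = 2/7.
Sum = Δx · [f(4/3) + f(13/6) + f(3) + ...].
Sum ≈ 1.83581.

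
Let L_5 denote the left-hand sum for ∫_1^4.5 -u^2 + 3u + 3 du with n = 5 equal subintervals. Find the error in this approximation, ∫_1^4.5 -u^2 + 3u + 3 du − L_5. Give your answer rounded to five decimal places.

Exact integral: ∫_1^4.5 f(u) du ≈ 9.3333333.
L_5 = 12.11.
Error ≈ 9.3333333 − 12.11 ≈ -2.77667.

-2.77667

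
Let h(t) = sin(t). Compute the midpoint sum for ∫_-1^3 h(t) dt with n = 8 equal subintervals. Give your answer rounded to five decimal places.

Δt = (3 − (-1))/8 = 0.5.
Midpoints: -0.75, -0.25, 0.25, 0.75, 1.25, 1.75, 2.25, 2.75.
h(-0.75) ≈ -0.68164, h(-0.25) ≈ -0.24740, h(0.25) ≈ 0.24740, h(0.75) ≈ 0.68164, h(1.25) ≈ 0.94898, h(1.75) ≈ 0.98399, h(2.25) ≈ 0.77807, h(2.75) ≈ 0.38166.
Sum = Δt · [h(-0.75) + h(-0.25) + h(0.25) + ...].
Sum ≈ 1.54635.

1.54635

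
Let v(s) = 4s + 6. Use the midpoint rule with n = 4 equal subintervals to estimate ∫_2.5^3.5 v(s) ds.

Δs = (3.5 − 2.5)/4 = 0.25.
Midpoints: 2.625, 2.875, 3.125, 3.375.
v(2.625) = 16.5, v(2.875) = 17.5, v(3.125) = 18.5, v(3.375) = 19.5.
Sum = Δs · [v(2.625) + v(2.875) + v(3.125) + v(3.375)].
Sum = 18.

18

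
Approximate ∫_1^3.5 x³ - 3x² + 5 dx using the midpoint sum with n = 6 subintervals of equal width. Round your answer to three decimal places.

Δx = (3.5 − 1)/6 = 5/12.
Midpoints: 29/24, 1.625, 49/24, 59/24, 2.875, 79/24.
f(29/24) = 32957/13824, f(1.625) = 701/512, f(49/24) = 13897/13824, f(59/24) = 23867/13824, f(2.875) = 2031/512, f(79/24) = 112807/13824.
Sum = Δx · [f(29/24) + f(1.625) + f(49/24) + ...].
Sum ≈ 7.755.

7.755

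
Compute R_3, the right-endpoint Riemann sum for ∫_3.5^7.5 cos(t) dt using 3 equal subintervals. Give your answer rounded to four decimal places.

1.9473

Δt = (7.5 − 3.5)/3 = 4/3.
Right endpoints: 29/6, 37/6, 7.5.
f(29/6) ≈ 0.1206, f(37/6) ≈ 0.9932, f(7.5) ≈ 0.3466.
Sum = Δt · [f(29/6) + f(37/6) + f(7.5)].
Sum ≈ 1.9473.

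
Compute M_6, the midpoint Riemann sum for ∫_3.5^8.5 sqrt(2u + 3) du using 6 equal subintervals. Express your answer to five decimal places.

19.27599

Δu = (8.5 − 3.5)/6 = 5/6.
Midpoints: 47/12, 4.75, 67/12, 77/12, 7.25, 97/12.
f(47/12) ≈ 3.29140, f(4.75) ≈ 3.53553, f(67/12) ≈ 3.76386, f(77/12) ≈ 3.97911, f(7.25) ≈ 4.18330, f(97/12) ≈ 4.37798.
Sum = Δu · [f(47/12) + f(4.75) + f(67/12) + ...].
Sum ≈ 19.27599.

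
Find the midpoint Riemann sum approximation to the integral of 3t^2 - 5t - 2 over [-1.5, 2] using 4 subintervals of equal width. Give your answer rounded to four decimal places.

Δt = (2 − (-1.5))/4 = 0.875.
Midpoints: -1.0625, -0.1875, 0.6875, 1.5625.
f(-1.0625) = 6.69921875, f(-0.1875) = -0.95703125, f(0.6875) = -4.01953125, f(1.5625) = -2.48828125.
Sum = Δt · [f(-1.0625) + f(-0.1875) + f(0.6875) + f(1.5625)].
Sum ≈ -0.6699.

-0.6699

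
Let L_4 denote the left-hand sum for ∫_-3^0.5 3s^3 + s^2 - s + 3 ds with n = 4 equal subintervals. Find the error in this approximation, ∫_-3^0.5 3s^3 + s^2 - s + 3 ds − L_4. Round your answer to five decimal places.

Exact integral: ∫_-3^0.5 f(s) ds ≈ -36.7864583.
L_4 ≈ -71.6064453.
Error ≈ -36.7864583 − (-71.6064453) ≈ 34.81999.

34.81999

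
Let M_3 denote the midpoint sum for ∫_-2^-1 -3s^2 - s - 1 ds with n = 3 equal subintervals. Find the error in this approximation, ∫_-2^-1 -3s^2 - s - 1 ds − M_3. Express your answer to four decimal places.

-0.0278

Exact integral: ∫_-2^-1 f(s) ds = -6.5.
M_3 ≈ -6.472222.
Error ≈ -6.5 − (-6.472222) ≈ -0.0278.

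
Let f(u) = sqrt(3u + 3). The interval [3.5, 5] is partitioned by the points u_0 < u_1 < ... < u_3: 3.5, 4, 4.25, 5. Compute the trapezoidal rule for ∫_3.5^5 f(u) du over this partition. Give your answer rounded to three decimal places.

5.946

Subinterval widths: 0.5, 0.25, 0.75.
f(3.5) ≈ 3.674, f(4) ≈ 3.873, f(4.25) ≈ 3.969, f(5) ≈ 4.243.
On each subinterval the trapezoid contributes (Δu_i/2)·[f(u_{i-1}) + f(u_i)].
Sum ≈ 5.946.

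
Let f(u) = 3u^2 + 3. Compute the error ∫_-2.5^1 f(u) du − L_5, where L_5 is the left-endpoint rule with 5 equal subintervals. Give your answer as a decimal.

Exact integral: ∫_-2.5^1 f(u) du = 27.125.
L_5 = 33.495.
Error = 27.125 − 33.495 = -6.37.

-6.37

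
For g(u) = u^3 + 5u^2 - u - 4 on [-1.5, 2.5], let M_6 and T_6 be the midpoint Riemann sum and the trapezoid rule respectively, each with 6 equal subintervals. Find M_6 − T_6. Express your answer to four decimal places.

-2.8889

M_6 ≈ 21.203704.
T_6 ≈ 24.092593.
M_6 − T_6 ≈ -2.8889.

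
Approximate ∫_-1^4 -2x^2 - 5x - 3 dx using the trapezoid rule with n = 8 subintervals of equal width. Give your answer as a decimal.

-96.484375

Δx = (4 − (-1))/8 = 0.625.
f(-1) = 0, f(-0.375) = -1.40625, f(0.25) = -4.375, f(0.875) = -8.90625, f(1.5) = -15, f(2.125) = -22.65625, f(2.75) = -31.875, f(3.375) = -42.65625, f(4) = -55.
T_8 = (Δx/2)·[f(x_0) + 2f(x_1) + ... + 2f(x_{7}) + f(x_8)].
Sum = -96.484375.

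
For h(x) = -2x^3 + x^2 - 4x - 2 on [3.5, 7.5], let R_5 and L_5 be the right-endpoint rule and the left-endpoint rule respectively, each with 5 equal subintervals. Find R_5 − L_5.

-584

R_5 = -1782.32.
L_5 = -1198.32.
R_5 − L_5 = -584.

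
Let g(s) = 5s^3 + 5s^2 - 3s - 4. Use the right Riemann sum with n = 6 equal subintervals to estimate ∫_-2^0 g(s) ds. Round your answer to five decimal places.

Δs = (0 − (-2))/6 = 1/3.
Right endpoints: -5/3, -4/3, -1, -2/3, -1/3, 0.
g(-5/3) = -223/27, g(-4/3) = -80/27, g(-1) = -1, g(-2/3) = -34/27, g(-1/3) = -71/27, g(0) = -4.
Sum = Δs · [g(-5/3) + g(-4/3) + g(-1) + ...].
Sum ≈ -6.70370.

-6.70370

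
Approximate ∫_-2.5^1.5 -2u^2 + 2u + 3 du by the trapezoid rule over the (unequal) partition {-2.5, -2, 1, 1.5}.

Subinterval widths: 0.5, 3, 0.5.
f(-2.5) = -14.5, f(-2) = -9, f(1) = 3, f(1.5) = 1.5.
On each subinterval the trapezoid contributes (Δu_i/2)·[f(u_{i-1}) + f(u_i)].
Sum = -13.75.

-13.75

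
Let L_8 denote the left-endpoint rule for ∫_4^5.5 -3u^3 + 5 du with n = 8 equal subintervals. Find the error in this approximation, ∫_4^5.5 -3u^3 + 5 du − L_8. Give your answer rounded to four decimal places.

-28.4172

Exact integral: ∫_4^5.5 f(u) du = -486.796875.
L_8 ≈ -458.379639.
Error ≈ -486.796875 − (-458.379639) ≈ -28.4172.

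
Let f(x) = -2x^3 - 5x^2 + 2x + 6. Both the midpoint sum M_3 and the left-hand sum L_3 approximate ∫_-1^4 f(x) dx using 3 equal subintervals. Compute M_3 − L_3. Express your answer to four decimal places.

-113.8889

M_3 ≈ -174.629630.
L_3 ≈ -60.740741.
M_3 − L_3 ≈ -113.8889.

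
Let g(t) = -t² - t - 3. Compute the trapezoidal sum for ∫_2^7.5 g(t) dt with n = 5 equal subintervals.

Δt = (7.5 − 2)/5 = 1.1.
g(2) = -9, g(3.1) = -15.71, g(4.2) = -24.84, g(5.3) = -36.39, g(6.4) = -50.36, g(7.5) = -66.75.
T_5 = (Δt/2)·[g(t_0) + 2g(t_1) + ... + 2g(t_{4}) + g(t_5)].
Sum = -181.6925.

-181.6925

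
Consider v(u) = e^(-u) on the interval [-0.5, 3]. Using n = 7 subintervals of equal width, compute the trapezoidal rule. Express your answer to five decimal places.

1.63211

Δu = (3 − (-0.5))/7 = 0.5.
v(-0.5) ≈ 1.64872, v(0) ≈ 1.00000, v(0.5) ≈ 0.60653, v(1) ≈ 0.36788, v(1.5) ≈ 0.22313, v(2) ≈ 0.13534, v(2.5) ≈ 0.08208, v(3) ≈ 0.04979.
T_7 = (Δu/2)·[v(u_0) + 2v(u_1) + ... + 2v(u_{6}) + v(u_7)].
Sum ≈ 1.63211.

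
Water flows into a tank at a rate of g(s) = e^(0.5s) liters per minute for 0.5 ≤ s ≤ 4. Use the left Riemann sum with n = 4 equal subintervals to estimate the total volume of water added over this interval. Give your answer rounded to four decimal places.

9.7332

Δs = (4 − 0.5)/4 = 0.875.
Left endpoints: 0.5, 1.375, 2.25, 3.125.
g(0.5) ≈ 1.2840, g(1.375) ≈ 1.9887, g(2.25) ≈ 3.0802, g(3.125) ≈ 4.7707.
Sum = Δs · [g(0.5) + g(1.375) + g(2.25) + g(3.125)].
Sum ≈ 9.7332.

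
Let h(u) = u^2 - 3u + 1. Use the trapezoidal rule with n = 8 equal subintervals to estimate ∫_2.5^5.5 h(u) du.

Δu = (5.5 − 2.5)/8 = 0.375.
h(2.5) = -0.25, h(2.875) = 0.640625, h(3.25) = 1.8125, h(3.625) = 3.265625, h(4) = 5, h(4.375) = 7.015625, h(4.75) = 9.3125, h(5.125) = 11.890625, h(5.5) = 14.75.
T_8 = (Δu/2)·[h(u_0) + 2h(u_1) + ... + 2h(u_{7}) + h(u_8)].
Sum = 17.3203125.

17.3203125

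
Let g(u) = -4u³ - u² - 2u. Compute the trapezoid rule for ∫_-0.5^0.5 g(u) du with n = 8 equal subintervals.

Δu = (0.5 − (-0.5))/8 = 0.125.
g(-0.5) = 1.25, g(-0.375) = 0.8203125, g(-0.25) = 0.5, g(-0.125) = 0.2421875, g(0) = 0, g(0.125) = -0.2734375, g(0.25) = -0.625, g(0.375) = -1.1015625, g(0.5) = -1.75.
T_8 = (Δu/2)·[g(u_0) + 2g(u_1) + ... + 2g(u_{7}) + g(u_8)].
Sum = -0.0859375.

-0.0859375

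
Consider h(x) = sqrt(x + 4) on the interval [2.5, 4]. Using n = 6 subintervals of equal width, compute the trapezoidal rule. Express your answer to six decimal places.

4.036968

Δx = (4 − 2.5)/6 = 0.25.
h(2.5) ≈ 2.549510, h(2.75) ≈ 2.598076, h(3) ≈ 2.645751, h(3.25) ≈ 2.692582, h(3.5) ≈ 2.738613, h(3.75) ≈ 2.783882, h(4) ≈ 2.828427.
T_6 = (Δx/2)·[h(x_0) + 2h(x_1) + ... + 2h(x_{5}) + h(x_6)].
Sum ≈ 4.036968.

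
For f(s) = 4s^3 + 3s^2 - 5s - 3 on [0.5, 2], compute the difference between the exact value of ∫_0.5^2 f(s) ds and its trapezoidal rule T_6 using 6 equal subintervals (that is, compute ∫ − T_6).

Exact integral: ∫_0.5^2 f(s) ds = 9.9375.
T_6 = 10.21875.
Error = 9.9375 − 10.21875 = -0.28125.

-0.28125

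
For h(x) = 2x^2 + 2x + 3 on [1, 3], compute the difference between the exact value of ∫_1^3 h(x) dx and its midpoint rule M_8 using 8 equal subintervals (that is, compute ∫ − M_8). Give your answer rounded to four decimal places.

Exact integral: ∫_1^3 h(x) dx ≈ 31.333333.
M_8 = 31.3125.
Error ≈ 31.333333 − 31.3125 ≈ 0.0208.

0.0208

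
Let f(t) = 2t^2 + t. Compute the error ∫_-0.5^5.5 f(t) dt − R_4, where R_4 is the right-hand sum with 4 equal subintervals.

-54

Exact integral: ∫_-0.5^5.5 f(t) dt = 126.
R_4 = 180.
Error = 126 − 180 = -54.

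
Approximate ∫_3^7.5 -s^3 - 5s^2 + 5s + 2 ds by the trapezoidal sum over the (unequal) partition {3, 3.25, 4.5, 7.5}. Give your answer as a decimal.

Subinterval widths: 0.25, 1.25, 3.
f(3) = -55, f(3.25) = -68.890625, f(4.5) = -167.875, f(7.5) = -663.625.
On each subinterval the trapezoid contributes (Δs_i/2)·[f(s_{i-1}) + f(s_i)].
Sum = -1410.71484375.

-1410.71484375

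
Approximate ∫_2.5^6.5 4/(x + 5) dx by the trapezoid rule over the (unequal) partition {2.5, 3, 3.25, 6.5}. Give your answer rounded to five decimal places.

1.73454

Subinterval widths: 0.5, 0.25, 3.25.
f(2.5) = 8/15, f(3) = 0.5, f(3.25) = 16/33, f(6.5) = 8/23.
On each subinterval the trapezoid contributes (Δx_i/2)·[f(x_{i-1}) + f(x_i)].
Sum ≈ 1.73454.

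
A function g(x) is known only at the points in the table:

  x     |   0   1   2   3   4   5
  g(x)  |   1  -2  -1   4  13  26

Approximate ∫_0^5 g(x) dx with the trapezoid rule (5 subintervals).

27.5

Δx = 1.
T_5 = (1/2)·[1 + 2·(-2) + 2·(-1) + 2·4 + 2·13 + 26] = 27.5.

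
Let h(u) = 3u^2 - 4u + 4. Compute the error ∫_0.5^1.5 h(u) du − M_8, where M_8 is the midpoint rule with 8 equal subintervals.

Exact integral: ∫_0.5^1.5 h(u) du = 3.25.
M_8 = 3.24609375.
Error = 3.25 − 3.24609375 = 0.00390625.

0.00390625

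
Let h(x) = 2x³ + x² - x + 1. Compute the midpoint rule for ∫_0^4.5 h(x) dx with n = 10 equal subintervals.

228.68015625

Δx = (4.5 − 0)/10 = 0.45.
Midpoints: 0.225, 0.675, 1.125, 1.575, 2.025, 2.475, 2.925, 3.375, 3.825, 4.275.
h(0.225) = 0.84840625, h(0.675) = 1.39571875, h(1.125) = 3.98828125, h(1.575) = 9.71959375, h(2.025) = 19.68315625, h(2.475) = 34.97246875, h(2.925) = 56.68103125, h(3.375) = 85.90234375, h(3.825) = 123.72990625, h(4.275) = 171.25721875.
Sum = Δx · [h(0.225) + h(0.675) + h(1.125) + ...].
Sum = 228.68015625.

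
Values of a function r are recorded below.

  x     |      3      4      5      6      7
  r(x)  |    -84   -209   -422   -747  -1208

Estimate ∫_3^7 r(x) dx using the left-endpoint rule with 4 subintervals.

-1462

Δx = 1.
Sum = 1·[(-84) + (-209) + (-422) + (-747)] = -1462.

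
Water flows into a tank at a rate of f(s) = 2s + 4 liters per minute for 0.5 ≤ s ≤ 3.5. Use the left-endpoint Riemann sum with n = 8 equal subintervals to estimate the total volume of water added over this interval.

22.875

Δs = (3.5 − 0.5)/8 = 0.375.
Left endpoints: 0.5, 0.875, 1.25, 1.625, 2, 2.375, 2.75, 3.125.
f(0.5) = 5, f(0.875) = 5.75, f(1.25) = 6.5, f(1.625) = 7.25, f(2) = 8, f(2.375) = 8.75, f(2.75) = 9.5, f(3.125) = 10.25.
Sum = Δs · [f(0.5) + f(0.875) + f(1.25) + ...].
Sum = 22.875.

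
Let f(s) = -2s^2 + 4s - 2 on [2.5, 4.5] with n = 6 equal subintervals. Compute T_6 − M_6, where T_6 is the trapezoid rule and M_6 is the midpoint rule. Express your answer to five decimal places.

T_6 ≈ -26.4074074.
M_6 ≈ -26.2962963.
T_6 − M_6 ≈ -0.11111.

-0.11111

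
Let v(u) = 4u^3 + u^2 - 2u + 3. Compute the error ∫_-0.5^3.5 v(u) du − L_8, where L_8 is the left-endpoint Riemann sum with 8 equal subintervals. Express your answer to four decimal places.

Exact integral: ∫_-0.5^3.5 v(u) du ≈ 164.333333.
L_8 = 123.5.
Error ≈ 164.333333 − 123.5 ≈ 40.8333.

40.8333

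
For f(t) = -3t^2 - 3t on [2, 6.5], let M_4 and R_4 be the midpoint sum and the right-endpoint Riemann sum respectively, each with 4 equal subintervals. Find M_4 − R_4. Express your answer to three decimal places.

76.412

M_4 ≈ -322.57617.
R_4 = -398.98828125.
M_4 − R_4 ≈ 76.412.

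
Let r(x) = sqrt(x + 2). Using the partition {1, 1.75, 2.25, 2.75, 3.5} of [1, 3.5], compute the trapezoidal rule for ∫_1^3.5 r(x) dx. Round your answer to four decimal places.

Subinterval widths: 0.75, 0.5, 0.5, 0.75.
r(1) ≈ 1.7321, r(1.75) ≈ 1.9365, r(2.25) ≈ 2.0616, r(2.75) ≈ 2.1794, r(3.5) ≈ 2.3452.
On each subinterval the trapezoid contributes (Δx_i/2)·[r(x_{i-1}) + r(x_i)].
Sum ≈ 5.1322.

5.1322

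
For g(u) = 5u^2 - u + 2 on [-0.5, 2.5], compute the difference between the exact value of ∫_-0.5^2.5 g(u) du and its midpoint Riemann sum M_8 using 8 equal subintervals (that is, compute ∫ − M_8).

0.17578125

Exact integral: ∫_-0.5^2.5 g(u) du = 29.25.
M_8 = 29.07421875.
Error = 29.25 − 29.07421875 = 0.17578125.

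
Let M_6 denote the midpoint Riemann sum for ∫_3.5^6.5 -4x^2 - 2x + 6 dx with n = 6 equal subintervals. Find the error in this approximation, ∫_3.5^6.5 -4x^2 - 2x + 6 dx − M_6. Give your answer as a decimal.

-0.25

Exact integral: ∫_3.5^6.5 f(x) dx = -321.
M_6 = -320.75.
Error = -321 − (-320.75) = -0.25.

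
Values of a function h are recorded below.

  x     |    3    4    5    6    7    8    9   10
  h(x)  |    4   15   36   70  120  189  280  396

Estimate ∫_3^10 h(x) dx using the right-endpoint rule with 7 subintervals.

1106

Δx = 1.
Sum = 1·[15 + 36 + 70 + 120 + 189 + 280 + 396] = 1106.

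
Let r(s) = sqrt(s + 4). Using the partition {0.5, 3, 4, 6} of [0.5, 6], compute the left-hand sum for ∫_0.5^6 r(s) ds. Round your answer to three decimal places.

13.606

Subinterval widths: 2.5, 1, 2.
Left endpoints: 0.5, 3, 4.
r(0.5) ≈ 2.121, r(3) ≈ 2.646, r(4) ≈ 2.828.
Sum = Σ Δs_i · r(s_i).
Sum ≈ 13.606.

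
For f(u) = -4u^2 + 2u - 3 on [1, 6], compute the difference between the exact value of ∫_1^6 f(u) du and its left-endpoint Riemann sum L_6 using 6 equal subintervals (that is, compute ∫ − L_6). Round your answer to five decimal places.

Exact integral: ∫_1^6 f(u) du ≈ -266.6666667.
L_6 ≈ -214.8148148.
Error ≈ -266.6666667 − (-214.8148148) ≈ -51.85185.

-51.85185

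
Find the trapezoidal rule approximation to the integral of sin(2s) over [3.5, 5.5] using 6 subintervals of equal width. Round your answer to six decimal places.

Δs = (5.5 − 3.5)/6 = 1/3.
f(3.5) ≈ 0.656987, f(23/6) ≈ 0.982508, f(25/6) ≈ 0.887294, f(4.5) ≈ 0.412118, f(29/6) ≈ -0.239537, f(31/6) ≈ -0.788616, f(5.5) ≈ -0.999990.
T_6 = (Δs/2)·[f(s_0) + 2f(s_1) + ... + 2f(s_{5}) + f(s_6)].
Sum ≈ 0.360755.

0.360755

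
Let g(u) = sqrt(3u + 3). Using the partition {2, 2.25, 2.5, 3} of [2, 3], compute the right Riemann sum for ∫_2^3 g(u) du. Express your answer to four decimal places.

3.3228

Subinterval widths: 0.25, 0.25, 0.5.
Right endpoints: 2.25, 2.5, 3.
g(2.25) ≈ 3.1225, g(2.5) ≈ 3.2404, g(3) ≈ 3.4641.
Sum = Σ Δu_i · g(u_i).
Sum ≈ 3.3228.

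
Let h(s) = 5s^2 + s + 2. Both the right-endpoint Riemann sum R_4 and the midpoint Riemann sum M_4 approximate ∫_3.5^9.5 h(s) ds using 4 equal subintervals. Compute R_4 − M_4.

R_4 = 1716.75.
M_4 = 1402.875.
R_4 − M_4 = 313.875.

313.875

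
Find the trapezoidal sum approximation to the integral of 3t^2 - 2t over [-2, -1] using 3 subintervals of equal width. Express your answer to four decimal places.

Δt = (-1 − (-2))/3 = 1/3.
f(-2) = 16, f(-5/3) = 35/3, f(-4/3) = 8, f(-1) = 5.
T_3 = (Δt/2)·[f(t_0) + 2f(t_1) + 2f(t_2) + f(t_3)].
Sum ≈ 10.0556.

10.0556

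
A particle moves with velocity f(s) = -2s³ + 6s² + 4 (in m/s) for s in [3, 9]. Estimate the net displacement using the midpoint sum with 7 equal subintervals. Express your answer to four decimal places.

Δs = (9 − 3)/7 = 6/7.
Midpoints: 24/7, 30/7, 36/7, 6, 48/7, 54/7, 60/7.
f(24/7) = -2084/343, f(30/7) = -14828/343, f(36/7) = -37508/343, f(6) = -212, f(48/7) = -123044/343, f(54/7) = -191084/343, f(60/7) = -279428/343.
Sum = Δs · [f(24/7) + f(30/7) + f(36/7) + ...].
Sum ≈ -1800.9796.

-1800.9796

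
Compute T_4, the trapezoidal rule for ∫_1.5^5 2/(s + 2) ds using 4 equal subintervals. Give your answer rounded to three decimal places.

Δs = (5 − 1.5)/4 = 0.875.
f(1.5) = 4/7, f(2.375) = 16/35, f(3.25) = 8/21, f(4.125) = 16/49, f(5) = 2/7.
T_4 = (Δs/2)·[f(s_0) + 2f(s_1) + 2f(s_2) + 2f(s_3) + f(s_4)].
Sum ≈ 1.394.

1.394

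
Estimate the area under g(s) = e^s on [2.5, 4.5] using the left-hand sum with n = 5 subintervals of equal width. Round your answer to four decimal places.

Δs = (4.5 − 2.5)/5 = 0.4.
Left endpoints: 2.5, 2.9, 3.3, 3.7, 4.1.
g(2.5) ≈ 12.1825, g(2.9) ≈ 18.1741, g(3.3) ≈ 27.1126, g(3.7) ≈ 40.4473, g(4.1) ≈ 60.3403.
Sum = Δs · [g(2.5) + g(2.9) + g(3.3) + g(3.7) + g(4.1)].
Sum ≈ 63.3027.

63.3027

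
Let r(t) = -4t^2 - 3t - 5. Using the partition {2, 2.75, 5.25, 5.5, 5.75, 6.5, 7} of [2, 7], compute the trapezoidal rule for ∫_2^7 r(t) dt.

Subinterval widths: 0.75, 2.5, 0.25, 0.25, 0.75, 0.5.
r(2) = -27, r(2.75) = -43.5, r(5.25) = -131, r(5.5) = -142.5, r(5.75) = -154.5, r(6.5) = -193.5, r(7) = -222.
On each subinterval the trapezoid contributes (Δt_i/2)·[r(t_{i-1}) + r(t_i)].
Sum = -550.25.

-550.25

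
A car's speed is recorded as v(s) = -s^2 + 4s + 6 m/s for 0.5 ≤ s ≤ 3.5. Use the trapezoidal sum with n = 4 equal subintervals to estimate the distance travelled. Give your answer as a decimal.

27.46875

Δs = (3.5 − 0.5)/4 = 0.75.
v(0.5) = 7.75, v(1.25) = 9.4375, v(2) = 10, v(2.75) = 9.4375, v(3.5) = 7.75.
T_4 = (Δs/2)·[v(s_0) + 2v(s_1) + 2v(s_2) + 2v(s_3) + v(s_4)].
Sum = 27.46875.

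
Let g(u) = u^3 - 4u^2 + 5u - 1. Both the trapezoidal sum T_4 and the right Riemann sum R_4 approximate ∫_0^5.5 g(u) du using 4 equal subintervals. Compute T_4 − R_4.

T_4 ≈ 84.4228516.
R_4 ≈ 134.5244141.
T_4 − R_4 = -50.1015625.

-50.1015625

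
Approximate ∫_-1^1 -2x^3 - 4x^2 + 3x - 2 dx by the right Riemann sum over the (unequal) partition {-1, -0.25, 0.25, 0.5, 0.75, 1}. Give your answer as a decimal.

Subinterval widths: 0.75, 0.5, 0.25, 0.25, 0.25.
Right endpoints: -0.25, 0.25, 0.5, 0.75, 1.
f(-0.25) = -2.96875, f(0.25) = -1.53125, f(0.5) = -1.75, f(0.75) = -2.84375, f(1) = -5.
Sum = Σ Δx_i · f(x_i).
Sum = -5.390625.

-5.390625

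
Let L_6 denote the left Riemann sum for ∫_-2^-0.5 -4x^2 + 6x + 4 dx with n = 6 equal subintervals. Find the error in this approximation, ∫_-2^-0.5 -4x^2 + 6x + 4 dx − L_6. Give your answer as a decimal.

3.0625

Exact integral: ∫_-2^-0.5 f(x) dx = -15.75.
L_6 = -18.8125.
Error = -15.75 − (-18.8125) = 3.0625.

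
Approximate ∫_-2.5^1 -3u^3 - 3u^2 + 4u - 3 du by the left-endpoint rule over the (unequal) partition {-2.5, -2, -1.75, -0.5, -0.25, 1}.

Subinterval widths: 0.5, 0.25, 1.25, 0.25, 1.25.
Left endpoints: -2.5, -2, -1.75, -0.5, -0.25.
f(-2.5) = 15.125, f(-2) = 1, f(-1.75) = -3.109375, f(-0.5) = -5.375, f(-0.25) = -4.140625.
Sum = Σ Δu_i · f(u_i).
Sum = -2.59375.

-2.59375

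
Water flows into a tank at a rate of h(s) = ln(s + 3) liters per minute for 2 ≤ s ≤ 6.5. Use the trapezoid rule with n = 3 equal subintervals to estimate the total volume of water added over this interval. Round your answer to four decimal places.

8.8224

Δs = (6.5 − 2)/3 = 1.5.
h(2) ≈ 1.6094, h(3.5) ≈ 1.8718, h(5) ≈ 2.0794, h(6.5) ≈ 2.2513.
T_3 = (Δs/2)·[h(s_0) + 2h(s_1) + 2h(s_2) + h(s_3)].
Sum ≈ 8.8224.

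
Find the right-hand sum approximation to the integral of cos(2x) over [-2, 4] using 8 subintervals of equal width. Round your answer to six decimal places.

Δx = (4 − (-2))/8 = 0.75.
Right endpoints: -1.25, -0.5, 0.25, 1, 1.75, 2.5, 3.25, 4.
f(-1.25) ≈ -0.801144, f(-0.5) ≈ 0.540302, f(0.25) ≈ 0.877583, f(1) ≈ -0.416147, f(1.75) ≈ -0.936457, f(2.5) ≈ 0.283662, f(3.25) ≈ 0.976588, f(4) ≈ -0.145500.
Sum = Δx · [f(-1.25) + f(-0.5) + f(0.25) + ...].
Sum ≈ 0.284166.

0.284166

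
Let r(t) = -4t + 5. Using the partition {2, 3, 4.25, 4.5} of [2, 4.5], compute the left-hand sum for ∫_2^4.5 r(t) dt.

-14.75

Subinterval widths: 1, 1.25, 0.25.
Left endpoints: 2, 3, 4.25.
r(2) = -3, r(3) = -7, r(4.25) = -12.
Sum = Σ Δt_i · r(t_i).
Sum = -14.75.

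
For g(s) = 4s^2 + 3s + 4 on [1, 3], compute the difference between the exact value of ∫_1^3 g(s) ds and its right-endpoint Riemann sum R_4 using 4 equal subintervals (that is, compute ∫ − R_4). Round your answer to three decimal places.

-9.833

Exact integral: ∫_1^3 g(s) ds ≈ 54.66667.
R_4 = 64.5.
Error ≈ 54.66667 − 64.5 ≈ -9.833.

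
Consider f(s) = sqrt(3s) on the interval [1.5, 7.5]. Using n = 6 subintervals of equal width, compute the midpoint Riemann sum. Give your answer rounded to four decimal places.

Δs = (7.5 − 1.5)/6 = 1.
Midpoints: 2, 3, 4, 5, 6, 7.
f(2) ≈ 2.4495, f(3) ≈ 3.0000, f(4) ≈ 3.4641, f(5) ≈ 3.8730, f(6) ≈ 4.2426, f(7) ≈ 4.5826.
Sum = Δs · [f(2) + f(3) + f(4) + ...].
Sum ≈ 21.6118.

21.6118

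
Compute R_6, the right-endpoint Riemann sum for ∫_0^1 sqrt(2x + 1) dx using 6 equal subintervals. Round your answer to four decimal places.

Δx = (1 − 0)/6 = 1/6.
Right endpoints: 1/6, 1/3, 0.5, 2/3, 5/6, 1.
f(1/6) ≈ 1.1547, f(1/3) ≈ 1.2910, f(0.5) ≈ 1.4142, f(2/3) ≈ 1.5275, f(5/6) ≈ 1.6330, f(1) ≈ 1.7321.
Sum = Δx · [f(1/6) + f(1/3) + f(0.5) + ...].
Sum ≈ 1.4587.

1.4587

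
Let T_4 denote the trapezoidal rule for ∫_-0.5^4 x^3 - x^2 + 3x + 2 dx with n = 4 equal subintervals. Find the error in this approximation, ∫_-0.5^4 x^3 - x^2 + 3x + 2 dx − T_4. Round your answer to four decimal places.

Exact integral: ∫_-0.5^4 f(x) dx = 75.234375.
T_4 ≈ 79.268555.
Error ≈ 75.234375 − 79.268555 ≈ -4.0342.

-4.0342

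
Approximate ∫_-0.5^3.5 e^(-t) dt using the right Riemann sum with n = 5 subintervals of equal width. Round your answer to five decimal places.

1.05653

Δt = (3.5 − (-0.5))/5 = 0.8.
Right endpoints: 0.3, 1.1, 1.9, 2.7, 3.5.
f(0.3) ≈ 0.74082, f(1.1) ≈ 0.33287, f(1.9) ≈ 0.14957, f(2.7) ≈ 0.06721, f(3.5) ≈ 0.03020.
Sum = Δt · [f(0.3) + f(1.1) + f(1.9) + f(2.7) + f(3.5)].
Sum ≈ 1.05653.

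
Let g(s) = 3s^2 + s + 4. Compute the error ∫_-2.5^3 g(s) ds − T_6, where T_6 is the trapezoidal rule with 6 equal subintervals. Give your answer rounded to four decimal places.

Exact integral: ∫_-2.5^3 g(s) ds = 66.
T_6 ≈ 68.310764.
Error ≈ 66 − 68.310764 ≈ -2.3108.

-2.3108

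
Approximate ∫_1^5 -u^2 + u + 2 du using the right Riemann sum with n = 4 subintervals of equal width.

-32

Δu = (5 − 1)/4 = 1.
Right endpoints: 2, 3, 4, 5.
f(2) = 0, f(3) = -4, f(4) = -10, f(5) = -18.
Sum = Δu · [f(2) + f(3) + f(4) + f(5)].
Sum = -32.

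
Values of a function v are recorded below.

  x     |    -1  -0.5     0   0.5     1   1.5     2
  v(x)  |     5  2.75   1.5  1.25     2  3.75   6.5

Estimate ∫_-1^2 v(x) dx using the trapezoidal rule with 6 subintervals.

Δx = 0.5.
T_6 = (0.5/2)·[5 + 2·2.75 + 2·1.5 + 2·1.25 + 2·2 + 2·3.75 + 6.5] = 8.5.

8.5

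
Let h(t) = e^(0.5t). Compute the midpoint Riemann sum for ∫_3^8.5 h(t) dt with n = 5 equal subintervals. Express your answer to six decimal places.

129.607662

Δt = (8.5 − 3)/5 = 1.1.
Midpoints: 3.55, 4.65, 5.75, 6.85, 7.95.
h(3.55) ≈ 5.900281, h(4.65) ≈ 10.226680, h(5.75) ≈ 17.725424, h(6.85) ≈ 30.722645, h(7.95) ≈ 53.250117.
Sum = Δt · [h(3.55) + h(4.65) + h(5.75) + h(6.85) + h(7.95)].
Sum ≈ 129.607662.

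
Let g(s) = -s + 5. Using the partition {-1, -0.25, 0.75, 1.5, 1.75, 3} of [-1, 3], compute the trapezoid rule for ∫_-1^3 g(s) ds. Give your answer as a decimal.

16

Subinterval widths: 0.75, 1, 0.75, 0.25, 1.25.
g(-1) = 6, g(-0.25) = 5.25, g(0.75) = 4.25, g(1.5) = 3.5, g(1.75) = 3.25, g(3) = 2.
On each subinterval the trapezoid contributes (Δs_i/2)·[g(s_{i-1}) + g(s_i)].
Sum = 16.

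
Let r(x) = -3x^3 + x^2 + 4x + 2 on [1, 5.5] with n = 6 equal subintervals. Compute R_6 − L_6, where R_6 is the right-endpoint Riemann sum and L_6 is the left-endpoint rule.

R_6 = -743.16796875.
L_6 = -406.51171875.
R_6 − L_6 = -336.65625.

-336.65625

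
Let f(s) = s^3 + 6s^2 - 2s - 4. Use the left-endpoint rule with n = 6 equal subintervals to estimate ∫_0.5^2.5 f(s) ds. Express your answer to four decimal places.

19.2222

Δs = (2.5 − 0.5)/6 = 1/3.
Left endpoints: 0.5, 5/6, 7/6, 1.5, 11/6, 13/6.
f(0.5) = -3.375, f(5/6) = -199/216, f(7/6) = 739/216, f(1.5) = 9.875, f(11/6) = 4031/216, f(13/6) = 6481/216.
Sum = Δs · [f(0.5) + f(5/6) + f(7/6) + ...].
Sum ≈ 19.2222.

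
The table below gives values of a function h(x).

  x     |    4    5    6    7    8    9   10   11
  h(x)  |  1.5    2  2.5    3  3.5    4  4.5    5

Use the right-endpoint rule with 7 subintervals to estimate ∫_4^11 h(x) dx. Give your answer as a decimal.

Δx = 1.
Sum = 1·[2 + 2.5 + 3 + 3.5 + 4 + 4.5 + 5] = 24.5.

24.5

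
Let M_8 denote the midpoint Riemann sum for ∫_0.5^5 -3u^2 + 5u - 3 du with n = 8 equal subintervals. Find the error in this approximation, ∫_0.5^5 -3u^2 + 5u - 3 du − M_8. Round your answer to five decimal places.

Exact integral: ∫_0.5^5 f(u) du = -76.5.
M_8 ≈ -76.1440430.
Error ≈ -76.5 − (-76.1440430) ≈ -0.35596.

-0.35596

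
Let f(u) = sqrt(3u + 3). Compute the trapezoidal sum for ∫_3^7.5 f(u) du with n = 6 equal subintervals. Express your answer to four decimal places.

Δu = (7.5 − 3)/6 = 0.75.
f(3) ≈ 3.4641, f(3.75) ≈ 3.7749, f(4.5) ≈ 4.0620, f(5.25) ≈ 4.3301, f(6) ≈ 4.5826, f(6.75) ≈ 4.8218, f(7.5) ≈ 5.0498.
T_6 = (Δu/2)·[f(u_0) + 2f(u_1) + ... + 2f(u_{5}) + f(u_6)].
Sum ≈ 19.3713.

19.3713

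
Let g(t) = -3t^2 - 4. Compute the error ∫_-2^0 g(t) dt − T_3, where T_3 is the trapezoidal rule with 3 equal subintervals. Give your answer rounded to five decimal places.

Exact integral: ∫_-2^0 g(t) dt = -16.
T_3 ≈ -16.4444444.
Error ≈ -16 − (-16.4444444) ≈ 0.44444.

0.44444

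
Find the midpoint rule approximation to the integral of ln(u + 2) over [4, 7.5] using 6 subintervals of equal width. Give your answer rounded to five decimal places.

7.13758

Δu = (7.5 − 4)/6 = 7/12.
Midpoints: 103/24, 4.875, 131/24, 145/24, 6.625, 173/24.
f(103/24) ≈ 1.83923, f(4.875) ≈ 1.92789, f(131/24) ≈ 2.00933, f(145/24) ≈ 2.08464, f(6.625) ≈ 2.15466, f(173/24) ≈ 2.22011.
Sum = Δu · [f(103/24) + f(4.875) + f(131/24) + ...].
Sum ≈ 7.13758.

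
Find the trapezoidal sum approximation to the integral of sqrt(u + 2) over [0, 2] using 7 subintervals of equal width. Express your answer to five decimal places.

3.44701

Δu = (2 − 0)/7 = 2/7.
f(0) ≈ 1.41421, f(2/7) ≈ 1.51186, f(4/7) ≈ 1.60357, f(6/7) ≈ 1.69031, f(8/7) ≈ 1.77281, f(10/7) ≈ 1.85164, f(12/7) ≈ 1.92725, f(2) ≈ 2.00000.
T_7 = (Δu/2)·[f(u_0) + 2f(u_1) + ... + 2f(u_{6}) + f(u_7)].
Sum ≈ 3.44701.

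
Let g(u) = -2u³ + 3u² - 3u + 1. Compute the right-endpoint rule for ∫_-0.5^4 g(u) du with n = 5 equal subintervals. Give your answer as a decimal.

Δu = (4 − (-0.5))/5 = 0.9.
Right endpoints: 0.4, 1.3, 2.2, 3.1, 4.
g(0.4) = 0.152, g(1.3) = -2.224, g(2.2) = -12.376, g(3.1) = -39.052, g(4) = -91.
Sum = Δu · [g(0.4) + g(1.3) + g(2.2) + g(3.1) + g(4)].
Sum = -130.05.

-130.05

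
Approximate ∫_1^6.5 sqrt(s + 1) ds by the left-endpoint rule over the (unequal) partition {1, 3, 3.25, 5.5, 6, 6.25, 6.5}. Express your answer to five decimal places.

10.57626

Subinterval widths: 2, 0.25, 2.25, 0.5, 0.25, 0.25.
Left endpoints: 1, 3, 3.25, 5.5, 6, 6.25.
f(1) ≈ 1.41421, f(3) ≈ 2.00000, f(3.25) ≈ 2.06155, f(5.5) ≈ 2.54951, f(6) ≈ 2.64575, f(6.25) ≈ 2.69258.
Sum = Σ Δs_i · f(s_i).
Sum ≈ 10.57626.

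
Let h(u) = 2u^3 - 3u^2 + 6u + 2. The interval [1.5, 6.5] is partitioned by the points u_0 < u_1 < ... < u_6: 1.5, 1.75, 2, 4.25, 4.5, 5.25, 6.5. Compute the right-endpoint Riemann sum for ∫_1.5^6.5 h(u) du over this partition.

1090.5703125

Subinterval widths: 0.25, 0.25, 2.25, 0.25, 0.75, 1.25.
Right endpoints: 1.75, 2, 4.25, 4.5, 5.25, 6.5.
h(1.75) = 14.03125, h(2) = 18, h(4.25) = 126.84375, h(4.5) = 150.5, h(5.25) = 240.21875, h(6.5) = 463.5.
Sum = Σ Δu_i · h(u_i).
Sum = 1090.5703125.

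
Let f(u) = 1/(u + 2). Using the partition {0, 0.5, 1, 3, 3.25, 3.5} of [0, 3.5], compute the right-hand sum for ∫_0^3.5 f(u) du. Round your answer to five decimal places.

0.85974

Subinterval widths: 0.5, 0.5, 2, 0.25, 0.25.
Right endpoints: 0.5, 1, 3, 3.25, 3.5.
f(0.5) = 0.4, f(1) = 1/3, f(3) = 0.2, f(3.25) = 4/21, f(3.5) = 2/11.
Sum = Σ Δu_i · f(u_i).
Sum ≈ 0.85974.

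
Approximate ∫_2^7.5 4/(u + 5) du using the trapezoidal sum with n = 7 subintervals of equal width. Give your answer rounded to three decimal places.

Δu = (7.5 − 2)/7 = 11/14.
f(2) = 4/7, f(39/14) = 56/109, f(25/7) = 7/15, f(61/14) = 56/131, f(36/7) = 28/71, f(83/14) = 56/153, f(47/7) = 14/41, f(7.5) = 0.32.
T_7 = (Δu/2)·[f(u_0) + 2f(u_1) + ... + 2f(u_{6}) + f(u_7)].
Sum ≈ 2.322.

2.322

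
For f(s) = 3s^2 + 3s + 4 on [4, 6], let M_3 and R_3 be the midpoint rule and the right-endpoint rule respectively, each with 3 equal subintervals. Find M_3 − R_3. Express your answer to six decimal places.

-22.666667

M_3 ≈ 189.77777778.
R_3 ≈ 212.44444444.
M_3 − R_3 ≈ -22.666667.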